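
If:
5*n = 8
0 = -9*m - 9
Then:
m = -1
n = 8/5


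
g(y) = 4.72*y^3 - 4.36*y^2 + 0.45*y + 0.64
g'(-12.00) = 2144.13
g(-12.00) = -8788.76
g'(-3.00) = 154.05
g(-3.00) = -167.39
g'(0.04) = 0.12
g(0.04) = 0.65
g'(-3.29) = 182.41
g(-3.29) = -216.12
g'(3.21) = 118.36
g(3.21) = 113.28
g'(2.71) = 80.81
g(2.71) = 63.78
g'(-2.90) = 144.82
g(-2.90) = -152.45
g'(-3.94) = 254.62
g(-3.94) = -357.51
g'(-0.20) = 2.76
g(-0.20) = 0.34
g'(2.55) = 70.29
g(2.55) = 51.70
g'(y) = 14.16*y^2 - 8.72*y + 0.45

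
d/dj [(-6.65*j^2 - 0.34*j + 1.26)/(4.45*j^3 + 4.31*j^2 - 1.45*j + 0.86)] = (29.5925*j^4 + 3.026*j^3 - 5.7131*j^2 - 22.2992*j + 1.5346)/(19.8025*j^6 + 38.359*j^5 + 5.6711*j^4 - 4.845*j^3 + 9.5157*j^2 - 2.494*j + 0.7396)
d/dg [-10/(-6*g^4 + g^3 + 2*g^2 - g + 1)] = 10*(-24*g^3 + 3*g^2 + 4*g - 1)/(-6*g^4 + g^3 + 2*g^2 - g + 1)^2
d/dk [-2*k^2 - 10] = -4*k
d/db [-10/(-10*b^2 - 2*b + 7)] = 20*(-10*b - 1)/(10*b^2 + 2*b - 7)^2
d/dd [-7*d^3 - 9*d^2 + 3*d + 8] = -21*d^2 - 18*d + 3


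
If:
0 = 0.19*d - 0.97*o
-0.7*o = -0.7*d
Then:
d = 0.00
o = 0.00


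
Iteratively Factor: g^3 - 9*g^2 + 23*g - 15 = (g - 1)*(g^2 - 8*g + 15) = (g - 3)*(g - 1)*(g - 5)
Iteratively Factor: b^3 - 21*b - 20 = (b + 4)*(b^2 - 4*b - 5) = (b - 5)*(b + 4)*(b + 1)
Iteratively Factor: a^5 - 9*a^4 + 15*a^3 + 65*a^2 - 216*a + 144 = (a - 4)*(a^4 - 5*a^3 - 5*a^2 + 45*a - 36) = (a - 4)^2*(a^3 - a^2 - 9*a + 9) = (a - 4)^2*(a - 1)*(a^2 - 9) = (a - 4)^2*(a - 1)*(a + 3)*(a - 3)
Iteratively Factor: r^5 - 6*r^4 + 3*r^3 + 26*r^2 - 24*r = (r + 2)*(r^4 - 8*r^3 + 19*r^2 - 12*r) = (r - 3)*(r + 2)*(r^3 - 5*r^2 + 4*r) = (r - 3)*(r - 1)*(r + 2)*(r^2 - 4*r) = r*(r - 3)*(r - 1)*(r + 2)*(r - 4)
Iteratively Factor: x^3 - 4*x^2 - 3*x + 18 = (x - 3)*(x^2 - x - 6) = (x - 3)*(x + 2)*(x - 3)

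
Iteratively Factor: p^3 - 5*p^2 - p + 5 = (p + 1)*(p^2 - 6*p + 5) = (p - 5)*(p + 1)*(p - 1)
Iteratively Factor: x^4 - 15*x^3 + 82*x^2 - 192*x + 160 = (x - 2)*(x^3 - 13*x^2 + 56*x - 80) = (x - 4)*(x - 2)*(x^2 - 9*x + 20) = (x - 5)*(x - 4)*(x - 2)*(x - 4)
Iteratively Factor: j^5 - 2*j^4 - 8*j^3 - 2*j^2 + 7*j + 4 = (j - 4)*(j^4 + 2*j^3 - 2*j - 1) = (j - 4)*(j + 1)*(j^3 + j^2 - j - 1) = (j - 4)*(j - 1)*(j + 1)*(j^2 + 2*j + 1) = (j - 4)*(j - 1)*(j + 1)^2*(j + 1)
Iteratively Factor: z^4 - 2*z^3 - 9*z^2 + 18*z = (z + 3)*(z^3 - 5*z^2 + 6*z) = (z - 2)*(z + 3)*(z^2 - 3*z) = (z - 3)*(z - 2)*(z + 3)*(z)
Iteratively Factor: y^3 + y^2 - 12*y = (y - 3)*(y^2 + 4*y) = (y - 3)*(y + 4)*(y)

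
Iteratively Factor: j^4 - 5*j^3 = (j)*(j^3 - 5*j^2) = j^2*(j^2 - 5*j) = j^3*(j - 5)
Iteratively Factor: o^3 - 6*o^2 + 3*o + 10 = (o - 5)*(o^2 - o - 2) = (o - 5)*(o - 2)*(o + 1)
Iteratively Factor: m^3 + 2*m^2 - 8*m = (m + 4)*(m^2 - 2*m) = (m - 2)*(m + 4)*(m)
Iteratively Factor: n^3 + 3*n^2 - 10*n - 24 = (n - 3)*(n^2 + 6*n + 8) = (n - 3)*(n + 2)*(n + 4)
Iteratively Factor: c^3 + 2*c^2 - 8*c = (c - 2)*(c^2 + 4*c) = c*(c - 2)*(c + 4)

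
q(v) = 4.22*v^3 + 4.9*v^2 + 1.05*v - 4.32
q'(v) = 12.66*v^2 + 9.8*v + 1.05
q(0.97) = 5.16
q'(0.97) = 22.47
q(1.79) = 37.46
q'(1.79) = 59.16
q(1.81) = 38.66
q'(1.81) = 60.26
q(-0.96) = -4.55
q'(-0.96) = 3.31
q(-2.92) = -70.67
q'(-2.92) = 80.38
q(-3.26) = -101.87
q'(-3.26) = 103.65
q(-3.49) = -127.69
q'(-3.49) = 121.05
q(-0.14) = -4.38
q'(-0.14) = -0.07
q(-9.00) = -2693.25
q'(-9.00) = 938.31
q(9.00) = 3478.41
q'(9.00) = 1114.71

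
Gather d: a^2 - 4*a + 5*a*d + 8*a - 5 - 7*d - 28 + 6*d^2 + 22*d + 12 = a^2 + 4*a + 6*d^2 + d*(5*a + 15) - 21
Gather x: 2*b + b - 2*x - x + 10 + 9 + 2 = 3*b - 3*x + 21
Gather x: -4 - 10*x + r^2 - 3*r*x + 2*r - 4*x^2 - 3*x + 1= r^2 + 2*r - 4*x^2 + x*(-3*r - 13) - 3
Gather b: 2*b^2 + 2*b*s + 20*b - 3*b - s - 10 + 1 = 2*b^2 + b*(2*s + 17) - s - 9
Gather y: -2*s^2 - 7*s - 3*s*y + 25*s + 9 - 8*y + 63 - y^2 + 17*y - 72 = -2*s^2 + 18*s - y^2 + y*(9 - 3*s)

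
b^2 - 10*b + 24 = (b - 6)*(b - 4)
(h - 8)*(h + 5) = h^2 - 3*h - 40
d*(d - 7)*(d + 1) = d^3 - 6*d^2 - 7*d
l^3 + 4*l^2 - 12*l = l*(l - 2)*(l + 6)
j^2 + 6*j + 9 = (j + 3)^2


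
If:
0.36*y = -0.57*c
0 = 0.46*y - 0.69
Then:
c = -0.95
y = 1.50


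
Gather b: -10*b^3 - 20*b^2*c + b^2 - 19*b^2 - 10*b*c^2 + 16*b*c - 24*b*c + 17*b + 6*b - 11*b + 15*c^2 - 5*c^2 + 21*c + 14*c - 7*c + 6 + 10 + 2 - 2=-10*b^3 + b^2*(-20*c - 18) + b*(-10*c^2 - 8*c + 12) + 10*c^2 + 28*c + 16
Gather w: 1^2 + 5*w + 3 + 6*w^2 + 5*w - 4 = 6*w^2 + 10*w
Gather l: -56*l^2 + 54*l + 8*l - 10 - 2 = -56*l^2 + 62*l - 12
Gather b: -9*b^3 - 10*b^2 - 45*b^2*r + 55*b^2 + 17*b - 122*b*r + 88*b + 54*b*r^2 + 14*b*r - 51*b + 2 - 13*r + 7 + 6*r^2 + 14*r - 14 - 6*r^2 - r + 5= -9*b^3 + b^2*(45 - 45*r) + b*(54*r^2 - 108*r + 54)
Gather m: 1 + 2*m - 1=2*m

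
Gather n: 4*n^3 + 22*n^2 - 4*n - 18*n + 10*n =4*n^3 + 22*n^2 - 12*n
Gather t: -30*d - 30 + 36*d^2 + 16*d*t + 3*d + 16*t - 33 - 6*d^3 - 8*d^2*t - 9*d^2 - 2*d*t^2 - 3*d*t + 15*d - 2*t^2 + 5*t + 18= -6*d^3 + 27*d^2 - 12*d + t^2*(-2*d - 2) + t*(-8*d^2 + 13*d + 21) - 45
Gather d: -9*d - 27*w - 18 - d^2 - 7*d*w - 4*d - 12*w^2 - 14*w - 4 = -d^2 + d*(-7*w - 13) - 12*w^2 - 41*w - 22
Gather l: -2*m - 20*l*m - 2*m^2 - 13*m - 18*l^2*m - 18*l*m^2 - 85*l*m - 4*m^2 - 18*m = -18*l^2*m + l*(-18*m^2 - 105*m) - 6*m^2 - 33*m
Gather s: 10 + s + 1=s + 11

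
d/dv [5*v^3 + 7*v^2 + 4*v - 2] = 15*v^2 + 14*v + 4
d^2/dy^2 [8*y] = 0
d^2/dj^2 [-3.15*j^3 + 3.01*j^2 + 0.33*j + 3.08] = 6.02 - 18.9*j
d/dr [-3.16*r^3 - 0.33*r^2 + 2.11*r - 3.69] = -9.48*r^2 - 0.66*r + 2.11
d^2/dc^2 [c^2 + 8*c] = 2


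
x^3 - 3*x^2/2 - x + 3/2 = (x - 3/2)*(x - 1)*(x + 1)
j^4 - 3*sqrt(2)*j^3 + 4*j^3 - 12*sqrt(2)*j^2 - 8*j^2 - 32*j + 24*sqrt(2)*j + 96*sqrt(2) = (j + 4)*(j - 3*sqrt(2))*(j - 2*sqrt(2))*(j + 2*sqrt(2))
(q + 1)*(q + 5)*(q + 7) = q^3 + 13*q^2 + 47*q + 35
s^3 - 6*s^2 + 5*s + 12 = (s - 4)*(s - 3)*(s + 1)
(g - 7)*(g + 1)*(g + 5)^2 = g^4 + 4*g^3 - 42*g^2 - 220*g - 175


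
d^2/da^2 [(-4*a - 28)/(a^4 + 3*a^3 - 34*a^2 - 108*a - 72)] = 8*((a + 7)*(4*a^3 + 9*a^2 - 68*a - 108)^2 + (4*a^3 + 9*a^2 - 68*a + (a + 7)*(6*a^2 + 9*a - 34) - 108)*(-a^4 - 3*a^3 + 34*a^2 + 108*a + 72))/(-a^4 - 3*a^3 + 34*a^2 + 108*a + 72)^3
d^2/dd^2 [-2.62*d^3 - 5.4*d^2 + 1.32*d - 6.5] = -15.72*d - 10.8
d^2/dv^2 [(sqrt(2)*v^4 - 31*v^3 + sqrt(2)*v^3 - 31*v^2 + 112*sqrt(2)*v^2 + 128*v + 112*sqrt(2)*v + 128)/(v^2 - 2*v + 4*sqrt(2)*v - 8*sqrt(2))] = 2*(sqrt(2)*v^6 - 6*sqrt(2)*v^5 + 24*v^5 - 144*v^4 + 108*sqrt(2)*v^4 - 1706*v^3 + 232*sqrt(2)*v^3 - 1656*sqrt(2)*v^2 + 11808*v^2 - 7296*v + 4992*sqrt(2)*v + 5248 + 18432*sqrt(2))/(v^6 - 6*v^5 + 12*sqrt(2)*v^5 - 72*sqrt(2)*v^4 + 108*v^4 - 584*v^3 + 272*sqrt(2)*v^3 - 864*sqrt(2)*v^2 + 1152*v^2 - 768*v + 1536*sqrt(2)*v - 1024*sqrt(2))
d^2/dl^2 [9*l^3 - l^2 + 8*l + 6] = 54*l - 2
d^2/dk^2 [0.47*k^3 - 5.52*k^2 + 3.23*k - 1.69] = 2.82*k - 11.04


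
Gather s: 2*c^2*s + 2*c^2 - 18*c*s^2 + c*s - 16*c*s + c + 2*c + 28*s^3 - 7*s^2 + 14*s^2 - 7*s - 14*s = 2*c^2 + 3*c + 28*s^3 + s^2*(7 - 18*c) + s*(2*c^2 - 15*c - 21)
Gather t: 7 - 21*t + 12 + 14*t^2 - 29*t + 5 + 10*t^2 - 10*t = 24*t^2 - 60*t + 24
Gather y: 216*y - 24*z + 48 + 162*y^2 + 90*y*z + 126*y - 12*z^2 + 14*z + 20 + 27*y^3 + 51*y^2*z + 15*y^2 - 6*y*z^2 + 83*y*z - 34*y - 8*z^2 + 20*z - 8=27*y^3 + y^2*(51*z + 177) + y*(-6*z^2 + 173*z + 308) - 20*z^2 + 10*z + 60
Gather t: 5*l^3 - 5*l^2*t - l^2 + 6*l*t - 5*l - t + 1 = 5*l^3 - l^2 - 5*l + t*(-5*l^2 + 6*l - 1) + 1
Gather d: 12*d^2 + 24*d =12*d^2 + 24*d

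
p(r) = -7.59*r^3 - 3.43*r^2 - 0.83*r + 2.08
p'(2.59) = -171.34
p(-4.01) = 439.67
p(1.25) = -19.14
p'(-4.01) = -339.47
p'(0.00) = -0.83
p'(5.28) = -671.84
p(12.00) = -13617.32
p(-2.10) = 58.99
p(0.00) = 2.08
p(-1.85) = 39.93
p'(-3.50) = -255.75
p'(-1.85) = -66.07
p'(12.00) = -3362.03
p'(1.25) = -44.98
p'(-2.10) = -86.84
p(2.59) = -154.95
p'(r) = -22.77*r^2 - 6.86*r - 0.83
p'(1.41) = -55.77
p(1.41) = -27.19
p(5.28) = -1215.16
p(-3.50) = 288.39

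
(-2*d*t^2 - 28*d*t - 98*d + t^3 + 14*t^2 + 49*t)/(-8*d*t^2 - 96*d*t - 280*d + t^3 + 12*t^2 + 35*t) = (-2*d*t - 14*d + t^2 + 7*t)/(-8*d*t - 40*d + t^2 + 5*t)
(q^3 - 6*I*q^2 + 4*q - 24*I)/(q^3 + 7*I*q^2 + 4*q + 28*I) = (q - 6*I)/(q + 7*I)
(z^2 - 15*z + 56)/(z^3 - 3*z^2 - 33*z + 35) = (z - 8)/(z^2 + 4*z - 5)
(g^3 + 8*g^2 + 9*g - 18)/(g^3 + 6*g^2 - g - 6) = (g + 3)/(g + 1)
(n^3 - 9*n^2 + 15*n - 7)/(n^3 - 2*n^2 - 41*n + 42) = (n - 1)/(n + 6)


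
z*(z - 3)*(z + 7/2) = z^3 + z^2/2 - 21*z/2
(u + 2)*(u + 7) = u^2 + 9*u + 14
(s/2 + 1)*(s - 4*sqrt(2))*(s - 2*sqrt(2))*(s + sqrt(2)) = s^4/2 - 5*sqrt(2)*s^3/2 + s^3 - 5*sqrt(2)*s^2 + 2*s^2 + 4*s + 8*sqrt(2)*s + 16*sqrt(2)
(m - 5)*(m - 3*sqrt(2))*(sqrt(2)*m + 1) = sqrt(2)*m^3 - 5*sqrt(2)*m^2 - 5*m^2 - 3*sqrt(2)*m + 25*m + 15*sqrt(2)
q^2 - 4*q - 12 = (q - 6)*(q + 2)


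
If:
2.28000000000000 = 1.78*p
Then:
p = 1.28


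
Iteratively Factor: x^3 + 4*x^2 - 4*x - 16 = (x + 4)*(x^2 - 4) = (x - 2)*(x + 4)*(x + 2)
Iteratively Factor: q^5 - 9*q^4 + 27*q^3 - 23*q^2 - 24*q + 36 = (q + 1)*(q^4 - 10*q^3 + 37*q^2 - 60*q + 36) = (q - 3)*(q + 1)*(q^3 - 7*q^2 + 16*q - 12) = (q - 3)*(q - 2)*(q + 1)*(q^2 - 5*q + 6) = (q - 3)*(q - 2)^2*(q + 1)*(q - 3)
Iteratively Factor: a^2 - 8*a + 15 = (a - 5)*(a - 3)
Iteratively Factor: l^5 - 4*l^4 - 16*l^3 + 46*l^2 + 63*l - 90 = (l - 3)*(l^4 - l^3 - 19*l^2 - 11*l + 30) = (l - 3)*(l + 2)*(l^3 - 3*l^2 - 13*l + 15) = (l - 3)*(l + 2)*(l + 3)*(l^2 - 6*l + 5) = (l - 5)*(l - 3)*(l + 2)*(l + 3)*(l - 1)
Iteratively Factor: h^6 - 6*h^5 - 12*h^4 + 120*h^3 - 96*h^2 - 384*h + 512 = (h + 2)*(h^5 - 8*h^4 + 4*h^3 + 112*h^2 - 320*h + 256) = (h - 2)*(h + 2)*(h^4 - 6*h^3 - 8*h^2 + 96*h - 128) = (h - 2)^2*(h + 2)*(h^3 - 4*h^2 - 16*h + 64) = (h - 4)*(h - 2)^2*(h + 2)*(h^2 - 16) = (h - 4)^2*(h - 2)^2*(h + 2)*(h + 4)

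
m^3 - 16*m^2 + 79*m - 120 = (m - 8)*(m - 5)*(m - 3)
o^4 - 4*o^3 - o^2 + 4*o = o*(o - 4)*(o - 1)*(o + 1)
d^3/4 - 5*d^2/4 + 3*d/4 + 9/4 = (d/4 + 1/4)*(d - 3)^2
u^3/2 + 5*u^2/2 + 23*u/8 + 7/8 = (u/2 + 1/4)*(u + 1)*(u + 7/2)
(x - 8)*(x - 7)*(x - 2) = x^3 - 17*x^2 + 86*x - 112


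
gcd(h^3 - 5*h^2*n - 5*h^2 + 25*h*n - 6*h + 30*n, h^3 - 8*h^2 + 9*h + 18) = h^2 - 5*h - 6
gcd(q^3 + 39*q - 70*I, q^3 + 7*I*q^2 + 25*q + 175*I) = q^2 + 2*I*q + 35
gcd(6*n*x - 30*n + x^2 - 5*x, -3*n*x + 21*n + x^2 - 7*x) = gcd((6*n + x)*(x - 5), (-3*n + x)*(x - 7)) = 1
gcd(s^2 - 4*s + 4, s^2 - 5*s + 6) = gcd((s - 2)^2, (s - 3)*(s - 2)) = s - 2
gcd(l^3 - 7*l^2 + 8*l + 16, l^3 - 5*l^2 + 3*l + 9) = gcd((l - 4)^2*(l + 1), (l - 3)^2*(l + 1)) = l + 1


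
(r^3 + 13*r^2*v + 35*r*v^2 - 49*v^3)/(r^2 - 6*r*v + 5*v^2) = (r^2 + 14*r*v + 49*v^2)/(r - 5*v)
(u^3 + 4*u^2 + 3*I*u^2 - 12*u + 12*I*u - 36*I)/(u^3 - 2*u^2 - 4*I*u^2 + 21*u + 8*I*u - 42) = (u + 6)/(u - 7*I)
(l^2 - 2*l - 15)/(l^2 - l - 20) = (l + 3)/(l + 4)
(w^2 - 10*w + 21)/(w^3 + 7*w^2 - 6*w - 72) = (w - 7)/(w^2 + 10*w + 24)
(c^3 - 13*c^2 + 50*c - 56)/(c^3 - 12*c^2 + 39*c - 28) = (c - 2)/(c - 1)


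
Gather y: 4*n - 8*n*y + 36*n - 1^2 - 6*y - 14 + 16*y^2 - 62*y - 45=40*n + 16*y^2 + y*(-8*n - 68) - 60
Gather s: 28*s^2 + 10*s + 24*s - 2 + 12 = 28*s^2 + 34*s + 10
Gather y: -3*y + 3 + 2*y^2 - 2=2*y^2 - 3*y + 1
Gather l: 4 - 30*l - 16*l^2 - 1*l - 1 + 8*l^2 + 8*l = -8*l^2 - 23*l + 3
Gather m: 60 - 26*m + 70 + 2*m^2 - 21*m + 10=2*m^2 - 47*m + 140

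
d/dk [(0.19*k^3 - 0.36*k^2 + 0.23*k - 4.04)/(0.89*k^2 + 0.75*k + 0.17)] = (0.1691*k^4 + 0.285*k^3 - 0.3778*k^2 + 7.0688*k + 3.0691)/(0.7921*k^4 + 1.335*k^3 + 0.8651*k^2 + 0.255*k + 0.0289)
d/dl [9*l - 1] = 9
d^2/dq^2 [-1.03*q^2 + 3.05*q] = -2.06000000000000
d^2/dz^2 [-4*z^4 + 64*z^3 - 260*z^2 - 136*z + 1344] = -48*z^2 + 384*z - 520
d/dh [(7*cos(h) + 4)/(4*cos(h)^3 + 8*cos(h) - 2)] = (21*cos(h) + 12*cos(2*h) + 7*cos(3*h) + 35)*sin(h)/(2*(2*cos(h)^3 + 4*cos(h) - 1)^2)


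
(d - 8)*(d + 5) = d^2 - 3*d - 40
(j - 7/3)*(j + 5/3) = j^2 - 2*j/3 - 35/9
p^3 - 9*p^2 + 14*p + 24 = (p - 6)*(p - 4)*(p + 1)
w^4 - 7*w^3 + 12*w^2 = w^2*(w - 4)*(w - 3)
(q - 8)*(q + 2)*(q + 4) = q^3 - 2*q^2 - 40*q - 64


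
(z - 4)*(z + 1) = z^2 - 3*z - 4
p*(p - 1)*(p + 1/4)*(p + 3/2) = p^4 + 3*p^3/4 - 11*p^2/8 - 3*p/8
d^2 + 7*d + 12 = (d + 3)*(d + 4)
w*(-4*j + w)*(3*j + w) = -12*j^2*w - j*w^2 + w^3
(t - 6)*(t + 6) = t^2 - 36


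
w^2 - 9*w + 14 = (w - 7)*(w - 2)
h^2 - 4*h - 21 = (h - 7)*(h + 3)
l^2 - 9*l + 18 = (l - 6)*(l - 3)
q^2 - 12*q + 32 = (q - 8)*(q - 4)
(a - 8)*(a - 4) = a^2 - 12*a + 32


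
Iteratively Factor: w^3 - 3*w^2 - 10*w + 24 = (w - 4)*(w^2 + w - 6) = (w - 4)*(w + 3)*(w - 2)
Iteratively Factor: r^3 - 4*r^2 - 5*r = (r - 5)*(r^2 + r) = (r - 5)*(r + 1)*(r)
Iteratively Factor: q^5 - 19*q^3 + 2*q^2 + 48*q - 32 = (q - 1)*(q^4 + q^3 - 18*q^2 - 16*q + 32) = (q - 1)^2*(q^3 + 2*q^2 - 16*q - 32) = (q - 1)^2*(q + 4)*(q^2 - 2*q - 8) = (q - 4)*(q - 1)^2*(q + 4)*(q + 2)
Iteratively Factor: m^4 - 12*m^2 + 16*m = (m - 2)*(m^3 + 2*m^2 - 8*m) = (m - 2)^2*(m^2 + 4*m) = (m - 2)^2*(m + 4)*(m)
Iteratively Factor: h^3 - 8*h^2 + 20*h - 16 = (h - 2)*(h^2 - 6*h + 8) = (h - 4)*(h - 2)*(h - 2)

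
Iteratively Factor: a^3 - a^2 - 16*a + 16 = (a - 1)*(a^2 - 16) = (a - 4)*(a - 1)*(a + 4)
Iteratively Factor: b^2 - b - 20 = (b - 5)*(b + 4)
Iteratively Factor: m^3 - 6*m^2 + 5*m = (m - 1)*(m^2 - 5*m) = m*(m - 1)*(m - 5)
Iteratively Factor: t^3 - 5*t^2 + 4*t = (t - 4)*(t^2 - t) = t*(t - 4)*(t - 1)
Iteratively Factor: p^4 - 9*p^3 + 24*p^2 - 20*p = (p)*(p^3 - 9*p^2 + 24*p - 20) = p*(p - 5)*(p^2 - 4*p + 4) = p*(p - 5)*(p - 2)*(p - 2)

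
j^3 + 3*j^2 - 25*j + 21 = (j - 3)*(j - 1)*(j + 7)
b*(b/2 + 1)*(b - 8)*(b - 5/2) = b^4/2 - 17*b^3/4 - b^2/2 + 20*b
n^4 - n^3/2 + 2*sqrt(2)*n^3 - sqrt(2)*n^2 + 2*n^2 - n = n*(n - 1/2)*(n + sqrt(2))^2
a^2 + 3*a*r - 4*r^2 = (a - r)*(a + 4*r)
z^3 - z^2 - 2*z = z*(z - 2)*(z + 1)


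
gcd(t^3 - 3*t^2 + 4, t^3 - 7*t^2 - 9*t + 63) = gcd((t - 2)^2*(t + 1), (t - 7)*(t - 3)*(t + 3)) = 1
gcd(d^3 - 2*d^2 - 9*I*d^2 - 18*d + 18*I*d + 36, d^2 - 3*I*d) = d - 3*I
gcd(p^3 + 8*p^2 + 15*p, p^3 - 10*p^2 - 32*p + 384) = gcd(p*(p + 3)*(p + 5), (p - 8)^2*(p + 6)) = 1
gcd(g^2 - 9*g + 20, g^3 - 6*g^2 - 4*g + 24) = 1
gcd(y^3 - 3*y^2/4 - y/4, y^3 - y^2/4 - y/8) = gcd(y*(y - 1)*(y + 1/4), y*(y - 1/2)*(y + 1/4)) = y^2 + y/4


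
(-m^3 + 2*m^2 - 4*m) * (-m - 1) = m^4 - m^3 + 2*m^2 + 4*m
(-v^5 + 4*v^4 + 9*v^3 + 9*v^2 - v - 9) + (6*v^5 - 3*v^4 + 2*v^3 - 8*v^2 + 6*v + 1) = 5*v^5 + v^4 + 11*v^3 + v^2 + 5*v - 8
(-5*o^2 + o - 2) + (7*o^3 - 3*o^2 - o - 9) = 7*o^3 - 8*o^2 - 11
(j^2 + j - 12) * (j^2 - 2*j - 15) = j^4 - j^3 - 29*j^2 + 9*j + 180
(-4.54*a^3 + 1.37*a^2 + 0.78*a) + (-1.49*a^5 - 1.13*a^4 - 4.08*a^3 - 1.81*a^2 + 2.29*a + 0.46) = -1.49*a^5 - 1.13*a^4 - 8.62*a^3 - 0.44*a^2 + 3.07*a + 0.46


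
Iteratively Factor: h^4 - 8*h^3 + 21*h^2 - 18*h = (h - 2)*(h^3 - 6*h^2 + 9*h) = (h - 3)*(h - 2)*(h^2 - 3*h) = (h - 3)^2*(h - 2)*(h)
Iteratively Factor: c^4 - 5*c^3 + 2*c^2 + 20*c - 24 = (c - 3)*(c^3 - 2*c^2 - 4*c + 8) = (c - 3)*(c + 2)*(c^2 - 4*c + 4) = (c - 3)*(c - 2)*(c + 2)*(c - 2)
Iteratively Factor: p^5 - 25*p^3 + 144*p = (p + 3)*(p^4 - 3*p^3 - 16*p^2 + 48*p) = (p + 3)*(p + 4)*(p^3 - 7*p^2 + 12*p) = (p - 4)*(p + 3)*(p + 4)*(p^2 - 3*p) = (p - 4)*(p - 3)*(p + 3)*(p + 4)*(p)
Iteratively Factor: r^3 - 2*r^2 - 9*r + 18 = (r + 3)*(r^2 - 5*r + 6) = (r - 2)*(r + 3)*(r - 3)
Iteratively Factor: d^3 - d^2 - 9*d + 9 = (d - 1)*(d^2 - 9) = (d - 1)*(d + 3)*(d - 3)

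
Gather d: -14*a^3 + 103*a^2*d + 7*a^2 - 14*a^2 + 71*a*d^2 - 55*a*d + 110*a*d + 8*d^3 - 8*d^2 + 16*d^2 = -14*a^3 - 7*a^2 + 8*d^3 + d^2*(71*a + 8) + d*(103*a^2 + 55*a)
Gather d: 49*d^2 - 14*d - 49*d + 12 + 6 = 49*d^2 - 63*d + 18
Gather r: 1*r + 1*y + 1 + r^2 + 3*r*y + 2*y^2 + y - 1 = r^2 + r*(3*y + 1) + 2*y^2 + 2*y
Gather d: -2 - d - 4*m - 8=-d - 4*m - 10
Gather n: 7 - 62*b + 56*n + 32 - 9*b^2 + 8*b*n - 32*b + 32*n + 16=-9*b^2 - 94*b + n*(8*b + 88) + 55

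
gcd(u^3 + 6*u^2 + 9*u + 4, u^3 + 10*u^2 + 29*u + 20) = u^2 + 5*u + 4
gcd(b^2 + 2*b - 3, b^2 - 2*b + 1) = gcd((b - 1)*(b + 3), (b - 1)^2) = b - 1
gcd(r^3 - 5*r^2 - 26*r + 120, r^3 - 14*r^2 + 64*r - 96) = r^2 - 10*r + 24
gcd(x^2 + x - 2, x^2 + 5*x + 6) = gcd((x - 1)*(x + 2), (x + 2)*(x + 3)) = x + 2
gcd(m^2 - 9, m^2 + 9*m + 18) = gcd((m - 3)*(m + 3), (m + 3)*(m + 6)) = m + 3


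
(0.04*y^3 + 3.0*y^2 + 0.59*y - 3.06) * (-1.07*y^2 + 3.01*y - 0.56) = -0.0428*y^5 - 3.0896*y^4 + 8.3763*y^3 + 3.3701*y^2 - 9.541*y + 1.7136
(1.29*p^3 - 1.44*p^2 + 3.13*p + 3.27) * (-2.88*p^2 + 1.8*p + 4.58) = -3.7152*p^5 + 6.4692*p^4 - 5.6982*p^3 - 10.3788*p^2 + 20.2214*p + 14.9766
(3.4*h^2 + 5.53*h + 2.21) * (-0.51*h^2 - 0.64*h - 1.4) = -1.734*h^4 - 4.9963*h^3 - 9.4263*h^2 - 9.1564*h - 3.094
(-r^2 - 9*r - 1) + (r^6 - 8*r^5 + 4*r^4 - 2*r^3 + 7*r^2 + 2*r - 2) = r^6 - 8*r^5 + 4*r^4 - 2*r^3 + 6*r^2 - 7*r - 3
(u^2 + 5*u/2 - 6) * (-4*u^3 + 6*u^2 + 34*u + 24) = -4*u^5 - 4*u^4 + 73*u^3 + 73*u^2 - 144*u - 144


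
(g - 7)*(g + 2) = g^2 - 5*g - 14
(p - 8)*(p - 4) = p^2 - 12*p + 32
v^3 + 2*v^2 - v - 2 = (v - 1)*(v + 1)*(v + 2)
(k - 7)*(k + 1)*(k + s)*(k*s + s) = k^4*s + k^3*s^2 - 5*k^3*s - 5*k^2*s^2 - 13*k^2*s - 13*k*s^2 - 7*k*s - 7*s^2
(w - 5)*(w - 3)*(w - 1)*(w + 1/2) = w^4 - 17*w^3/2 + 37*w^2/2 - 7*w/2 - 15/2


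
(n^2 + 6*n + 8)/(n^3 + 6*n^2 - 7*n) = (n^2 + 6*n + 8)/(n*(n^2 + 6*n - 7))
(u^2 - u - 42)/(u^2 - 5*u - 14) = (u + 6)/(u + 2)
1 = 1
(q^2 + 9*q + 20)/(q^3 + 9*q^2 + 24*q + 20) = (q + 4)/(q^2 + 4*q + 4)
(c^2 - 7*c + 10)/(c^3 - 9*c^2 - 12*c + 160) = (c - 2)/(c^2 - 4*c - 32)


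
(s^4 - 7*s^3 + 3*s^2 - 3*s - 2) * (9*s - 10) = 9*s^5 - 73*s^4 + 97*s^3 - 57*s^2 + 12*s + 20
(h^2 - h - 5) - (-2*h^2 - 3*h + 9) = 3*h^2 + 2*h - 14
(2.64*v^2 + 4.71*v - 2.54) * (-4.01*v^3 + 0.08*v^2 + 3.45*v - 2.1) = -10.5864*v^5 - 18.6759*v^4 + 19.6702*v^3 + 10.5023*v^2 - 18.654*v + 5.334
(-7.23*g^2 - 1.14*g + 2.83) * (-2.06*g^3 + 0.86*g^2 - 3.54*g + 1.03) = 14.8938*g^5 - 3.8694*g^4 + 18.784*g^3 - 0.9775*g^2 - 11.1924*g + 2.9149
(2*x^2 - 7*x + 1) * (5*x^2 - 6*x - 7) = 10*x^4 - 47*x^3 + 33*x^2 + 43*x - 7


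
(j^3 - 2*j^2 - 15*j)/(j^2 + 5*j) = (j^2 - 2*j - 15)/(j + 5)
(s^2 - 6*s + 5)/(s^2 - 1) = (s - 5)/(s + 1)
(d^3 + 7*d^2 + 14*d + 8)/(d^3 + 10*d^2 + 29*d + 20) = (d + 2)/(d + 5)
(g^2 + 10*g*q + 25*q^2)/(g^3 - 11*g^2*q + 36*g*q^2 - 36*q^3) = (g^2 + 10*g*q + 25*q^2)/(g^3 - 11*g^2*q + 36*g*q^2 - 36*q^3)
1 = 1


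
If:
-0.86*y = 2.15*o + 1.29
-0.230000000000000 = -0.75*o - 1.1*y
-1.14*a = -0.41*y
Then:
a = 0.31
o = -0.94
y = 0.85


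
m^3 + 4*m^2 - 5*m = m*(m - 1)*(m + 5)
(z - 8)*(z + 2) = z^2 - 6*z - 16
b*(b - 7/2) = b^2 - 7*b/2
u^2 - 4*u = u*(u - 4)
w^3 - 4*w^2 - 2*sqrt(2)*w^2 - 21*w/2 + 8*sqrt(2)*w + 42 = (w - 4)*(w - 7*sqrt(2)/2)*(w + 3*sqrt(2)/2)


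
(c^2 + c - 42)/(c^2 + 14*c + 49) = (c - 6)/(c + 7)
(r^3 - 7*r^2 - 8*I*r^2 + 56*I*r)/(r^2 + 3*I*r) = (r^2 - 7*r - 8*I*r + 56*I)/(r + 3*I)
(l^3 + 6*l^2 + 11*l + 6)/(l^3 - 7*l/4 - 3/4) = 4*(l^2 + 5*l + 6)/(4*l^2 - 4*l - 3)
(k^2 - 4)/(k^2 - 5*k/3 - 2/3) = 3*(k + 2)/(3*k + 1)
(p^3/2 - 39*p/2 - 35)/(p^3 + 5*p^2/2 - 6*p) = (p^3 - 39*p - 70)/(p*(2*p^2 + 5*p - 12))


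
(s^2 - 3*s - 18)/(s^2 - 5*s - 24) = (s - 6)/(s - 8)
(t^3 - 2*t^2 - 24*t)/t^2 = t - 2 - 24/t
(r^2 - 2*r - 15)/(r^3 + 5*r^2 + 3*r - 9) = (r - 5)/(r^2 + 2*r - 3)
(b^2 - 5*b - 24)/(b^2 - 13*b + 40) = (b + 3)/(b - 5)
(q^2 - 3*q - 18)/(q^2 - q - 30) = (q + 3)/(q + 5)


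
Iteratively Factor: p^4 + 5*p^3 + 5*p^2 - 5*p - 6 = (p + 2)*(p^3 + 3*p^2 - p - 3) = (p - 1)*(p + 2)*(p^2 + 4*p + 3) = (p - 1)*(p + 2)*(p + 3)*(p + 1)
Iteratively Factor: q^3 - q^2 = (q)*(q^2 - q) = q*(q - 1)*(q)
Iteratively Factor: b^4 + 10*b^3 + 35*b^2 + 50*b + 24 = (b + 2)*(b^3 + 8*b^2 + 19*b + 12) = (b + 1)*(b + 2)*(b^2 + 7*b + 12) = (b + 1)*(b + 2)*(b + 3)*(b + 4)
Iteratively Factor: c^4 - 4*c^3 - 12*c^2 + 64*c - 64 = (c - 2)*(c^3 - 2*c^2 - 16*c + 32) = (c - 2)^2*(c^2 - 16) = (c - 4)*(c - 2)^2*(c + 4)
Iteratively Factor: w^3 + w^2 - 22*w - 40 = (w - 5)*(w^2 + 6*w + 8) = (w - 5)*(w + 2)*(w + 4)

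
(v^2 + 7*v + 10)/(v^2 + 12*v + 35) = (v + 2)/(v + 7)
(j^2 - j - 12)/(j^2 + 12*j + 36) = (j^2 - j - 12)/(j^2 + 12*j + 36)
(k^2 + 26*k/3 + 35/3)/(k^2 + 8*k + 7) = (k + 5/3)/(k + 1)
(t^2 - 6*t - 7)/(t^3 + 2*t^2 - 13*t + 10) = (t^2 - 6*t - 7)/(t^3 + 2*t^2 - 13*t + 10)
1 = 1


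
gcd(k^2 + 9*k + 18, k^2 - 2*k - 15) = k + 3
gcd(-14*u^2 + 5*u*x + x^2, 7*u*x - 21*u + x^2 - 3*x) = 7*u + x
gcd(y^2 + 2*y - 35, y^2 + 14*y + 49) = y + 7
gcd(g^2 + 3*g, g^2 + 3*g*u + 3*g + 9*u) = g + 3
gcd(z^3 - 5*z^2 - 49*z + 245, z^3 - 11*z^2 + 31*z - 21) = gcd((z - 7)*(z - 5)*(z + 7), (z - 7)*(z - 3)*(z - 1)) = z - 7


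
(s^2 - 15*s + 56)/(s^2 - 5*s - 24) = (s - 7)/(s + 3)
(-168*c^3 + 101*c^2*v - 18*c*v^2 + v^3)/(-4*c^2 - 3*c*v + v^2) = (168*c^3 - 101*c^2*v + 18*c*v^2 - v^3)/(4*c^2 + 3*c*v - v^2)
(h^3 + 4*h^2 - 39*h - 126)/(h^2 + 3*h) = h + 1 - 42/h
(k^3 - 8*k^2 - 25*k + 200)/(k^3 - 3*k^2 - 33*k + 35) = (k^2 - 13*k + 40)/(k^2 - 8*k + 7)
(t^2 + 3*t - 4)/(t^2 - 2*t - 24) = (t - 1)/(t - 6)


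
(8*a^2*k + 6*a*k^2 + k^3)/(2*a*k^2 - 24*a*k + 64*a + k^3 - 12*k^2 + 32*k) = k*(4*a + k)/(k^2 - 12*k + 32)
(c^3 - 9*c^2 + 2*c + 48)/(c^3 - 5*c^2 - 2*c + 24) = (c - 8)/(c - 4)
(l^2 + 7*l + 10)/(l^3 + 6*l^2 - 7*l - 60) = (l + 2)/(l^2 + l - 12)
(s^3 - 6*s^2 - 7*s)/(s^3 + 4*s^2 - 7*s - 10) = s*(s - 7)/(s^2 + 3*s - 10)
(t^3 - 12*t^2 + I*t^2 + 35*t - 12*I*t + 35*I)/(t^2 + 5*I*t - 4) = (t^2 - 12*t + 35)/(t + 4*I)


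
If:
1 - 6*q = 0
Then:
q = 1/6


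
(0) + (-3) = -3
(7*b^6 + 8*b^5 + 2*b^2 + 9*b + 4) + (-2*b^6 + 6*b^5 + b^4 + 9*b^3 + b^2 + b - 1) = 5*b^6 + 14*b^5 + b^4 + 9*b^3 + 3*b^2 + 10*b + 3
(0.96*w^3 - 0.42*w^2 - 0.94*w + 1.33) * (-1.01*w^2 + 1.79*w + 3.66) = -0.9696*w^5 + 2.1426*w^4 + 3.7112*w^3 - 4.5631*w^2 - 1.0597*w + 4.8678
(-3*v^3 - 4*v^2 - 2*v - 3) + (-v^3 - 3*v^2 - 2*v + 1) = -4*v^3 - 7*v^2 - 4*v - 2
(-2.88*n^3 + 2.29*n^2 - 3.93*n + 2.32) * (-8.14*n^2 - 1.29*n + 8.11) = 23.4432*n^5 - 14.9254*n^4 + 5.67930000000001*n^3 + 4.7568*n^2 - 34.8651*n + 18.8152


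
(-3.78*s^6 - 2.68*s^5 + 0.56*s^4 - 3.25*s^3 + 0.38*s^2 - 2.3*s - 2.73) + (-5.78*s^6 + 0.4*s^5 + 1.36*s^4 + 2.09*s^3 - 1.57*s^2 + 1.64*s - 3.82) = -9.56*s^6 - 2.28*s^5 + 1.92*s^4 - 1.16*s^3 - 1.19*s^2 - 0.66*s - 6.55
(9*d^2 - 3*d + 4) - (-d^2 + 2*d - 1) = 10*d^2 - 5*d + 5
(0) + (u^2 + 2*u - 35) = u^2 + 2*u - 35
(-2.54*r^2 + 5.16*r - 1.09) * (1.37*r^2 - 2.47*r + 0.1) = -3.4798*r^4 + 13.343*r^3 - 14.4925*r^2 + 3.2083*r - 0.109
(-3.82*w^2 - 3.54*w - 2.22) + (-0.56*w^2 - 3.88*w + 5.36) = -4.38*w^2 - 7.42*w + 3.14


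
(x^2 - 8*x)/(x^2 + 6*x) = (x - 8)/(x + 6)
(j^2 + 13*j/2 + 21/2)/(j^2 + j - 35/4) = 2*(j + 3)/(2*j - 5)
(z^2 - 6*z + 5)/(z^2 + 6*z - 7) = (z - 5)/(z + 7)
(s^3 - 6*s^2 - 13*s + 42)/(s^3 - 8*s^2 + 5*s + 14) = (s + 3)/(s + 1)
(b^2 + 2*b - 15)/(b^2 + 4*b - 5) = (b - 3)/(b - 1)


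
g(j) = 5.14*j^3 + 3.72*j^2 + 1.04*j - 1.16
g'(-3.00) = 117.50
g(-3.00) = -109.58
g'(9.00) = 1317.02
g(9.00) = 4056.58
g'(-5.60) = 442.95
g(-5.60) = -792.99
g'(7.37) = 893.44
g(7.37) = 2266.19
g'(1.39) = 41.17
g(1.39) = 21.28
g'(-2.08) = 52.28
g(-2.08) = -33.48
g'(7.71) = 975.03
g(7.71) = 2583.72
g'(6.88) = 782.12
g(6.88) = 1855.98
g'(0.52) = 9.08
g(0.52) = 1.11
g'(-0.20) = 0.17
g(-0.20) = -1.26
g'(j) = 15.42*j^2 + 7.44*j + 1.04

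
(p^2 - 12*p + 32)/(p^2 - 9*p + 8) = (p - 4)/(p - 1)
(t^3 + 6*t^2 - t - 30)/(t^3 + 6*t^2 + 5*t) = (t^2 + t - 6)/(t*(t + 1))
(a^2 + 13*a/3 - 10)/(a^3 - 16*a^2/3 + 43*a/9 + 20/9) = 3*(a + 6)/(3*a^2 - 11*a - 4)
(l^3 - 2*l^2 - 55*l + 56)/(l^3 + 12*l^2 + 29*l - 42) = (l - 8)/(l + 6)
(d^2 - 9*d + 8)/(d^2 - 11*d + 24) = (d - 1)/(d - 3)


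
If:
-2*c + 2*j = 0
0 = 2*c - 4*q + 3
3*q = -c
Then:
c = -9/10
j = -9/10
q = 3/10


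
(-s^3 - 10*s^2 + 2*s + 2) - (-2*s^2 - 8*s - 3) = -s^3 - 8*s^2 + 10*s + 5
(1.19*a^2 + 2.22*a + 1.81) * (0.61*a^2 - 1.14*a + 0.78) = 0.7259*a^4 - 0.00239999999999974*a^3 - 0.4985*a^2 - 0.331799999999999*a + 1.4118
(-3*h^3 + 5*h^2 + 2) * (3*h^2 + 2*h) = -9*h^5 + 9*h^4 + 10*h^3 + 6*h^2 + 4*h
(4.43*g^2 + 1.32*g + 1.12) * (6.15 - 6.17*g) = -27.3331*g^3 + 19.1001*g^2 + 1.2076*g + 6.888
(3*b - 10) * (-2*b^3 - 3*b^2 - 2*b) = -6*b^4 + 11*b^3 + 24*b^2 + 20*b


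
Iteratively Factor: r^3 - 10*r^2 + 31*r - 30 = (r - 5)*(r^2 - 5*r + 6) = (r - 5)*(r - 3)*(r - 2)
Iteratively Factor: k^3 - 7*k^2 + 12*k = (k - 3)*(k^2 - 4*k) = k*(k - 3)*(k - 4)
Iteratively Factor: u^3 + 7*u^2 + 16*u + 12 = (u + 2)*(u^2 + 5*u + 6) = (u + 2)^2*(u + 3)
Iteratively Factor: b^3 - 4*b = (b)*(b^2 - 4) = b*(b - 2)*(b + 2)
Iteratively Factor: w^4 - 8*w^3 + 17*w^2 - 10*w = (w)*(w^3 - 8*w^2 + 17*w - 10) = w*(w - 1)*(w^2 - 7*w + 10) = w*(w - 2)*(w - 1)*(w - 5)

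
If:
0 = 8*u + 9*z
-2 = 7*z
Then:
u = 9/28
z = -2/7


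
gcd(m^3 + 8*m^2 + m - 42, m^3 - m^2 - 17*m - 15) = m + 3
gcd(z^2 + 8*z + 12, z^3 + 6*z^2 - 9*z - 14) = 1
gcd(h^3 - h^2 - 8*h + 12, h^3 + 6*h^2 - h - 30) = h^2 + h - 6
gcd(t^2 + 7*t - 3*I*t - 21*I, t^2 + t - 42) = t + 7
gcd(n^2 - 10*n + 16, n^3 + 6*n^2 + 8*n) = 1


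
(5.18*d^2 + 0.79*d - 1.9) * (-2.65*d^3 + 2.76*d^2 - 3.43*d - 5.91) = -13.727*d^5 + 12.2033*d^4 - 10.552*d^3 - 38.5675*d^2 + 1.8481*d + 11.229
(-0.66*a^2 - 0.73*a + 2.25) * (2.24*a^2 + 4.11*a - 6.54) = -1.4784*a^4 - 4.3478*a^3 + 6.3561*a^2 + 14.0217*a - 14.715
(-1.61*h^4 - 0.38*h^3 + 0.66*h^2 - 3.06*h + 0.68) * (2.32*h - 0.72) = -3.7352*h^5 + 0.2776*h^4 + 1.8048*h^3 - 7.5744*h^2 + 3.7808*h - 0.4896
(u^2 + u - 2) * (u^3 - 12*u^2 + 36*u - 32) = u^5 - 11*u^4 + 22*u^3 + 28*u^2 - 104*u + 64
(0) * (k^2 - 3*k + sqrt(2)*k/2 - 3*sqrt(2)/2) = 0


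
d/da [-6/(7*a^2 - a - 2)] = 6*(14*a - 1)/(-7*a^2 + a + 2)^2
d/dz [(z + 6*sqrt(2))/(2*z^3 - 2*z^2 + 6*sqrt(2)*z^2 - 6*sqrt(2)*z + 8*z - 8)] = (z^3 - z^2 + 3*sqrt(2)*z^2 - 3*sqrt(2)*z + 4*z - (z + 6*sqrt(2))*(3*z^2 - 2*z + 6*sqrt(2)*z - 3*sqrt(2) + 4) - 4)/(2*(z^3 - z^2 + 3*sqrt(2)*z^2 - 3*sqrt(2)*z + 4*z - 4)^2)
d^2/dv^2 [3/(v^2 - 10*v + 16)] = 6*(-v^2 + 10*v + 4*(v - 5)^2 - 16)/(v^2 - 10*v + 16)^3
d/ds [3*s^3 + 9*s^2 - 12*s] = 9*s^2 + 18*s - 12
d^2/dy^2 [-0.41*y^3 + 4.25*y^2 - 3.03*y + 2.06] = 8.5 - 2.46*y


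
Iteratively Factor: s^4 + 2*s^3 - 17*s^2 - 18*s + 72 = (s - 2)*(s^3 + 4*s^2 - 9*s - 36) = (s - 3)*(s - 2)*(s^2 + 7*s + 12) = (s - 3)*(s - 2)*(s + 3)*(s + 4)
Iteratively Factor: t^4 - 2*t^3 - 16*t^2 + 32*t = (t)*(t^3 - 2*t^2 - 16*t + 32) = t*(t - 2)*(t^2 - 16) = t*(t - 2)*(t + 4)*(t - 4)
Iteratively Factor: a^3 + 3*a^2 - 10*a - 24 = (a + 4)*(a^2 - a - 6) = (a + 2)*(a + 4)*(a - 3)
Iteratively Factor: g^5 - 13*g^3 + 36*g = (g + 2)*(g^4 - 2*g^3 - 9*g^2 + 18*g) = (g + 2)*(g + 3)*(g^3 - 5*g^2 + 6*g) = (g - 2)*(g + 2)*(g + 3)*(g^2 - 3*g) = g*(g - 2)*(g + 2)*(g + 3)*(g - 3)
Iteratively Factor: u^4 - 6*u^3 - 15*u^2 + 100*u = (u)*(u^3 - 6*u^2 - 15*u + 100) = u*(u - 5)*(u^2 - u - 20) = u*(u - 5)*(u + 4)*(u - 5)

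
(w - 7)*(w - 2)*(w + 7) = w^3 - 2*w^2 - 49*w + 98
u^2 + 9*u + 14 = (u + 2)*(u + 7)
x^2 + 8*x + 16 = (x + 4)^2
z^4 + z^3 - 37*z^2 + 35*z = z*(z - 5)*(z - 1)*(z + 7)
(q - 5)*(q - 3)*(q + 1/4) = q^3 - 31*q^2/4 + 13*q + 15/4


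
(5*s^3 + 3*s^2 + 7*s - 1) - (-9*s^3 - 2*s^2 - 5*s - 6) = 14*s^3 + 5*s^2 + 12*s + 5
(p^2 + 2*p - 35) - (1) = p^2 + 2*p - 36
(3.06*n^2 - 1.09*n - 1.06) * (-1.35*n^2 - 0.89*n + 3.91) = -4.131*n^4 - 1.2519*n^3 + 14.3657*n^2 - 3.3185*n - 4.1446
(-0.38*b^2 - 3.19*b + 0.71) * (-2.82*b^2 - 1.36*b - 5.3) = 1.0716*b^4 + 9.5126*b^3 + 4.3502*b^2 + 15.9414*b - 3.763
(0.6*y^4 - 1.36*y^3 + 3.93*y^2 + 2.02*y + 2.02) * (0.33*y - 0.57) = 0.198*y^5 - 0.7908*y^4 + 2.0721*y^3 - 1.5735*y^2 - 0.4848*y - 1.1514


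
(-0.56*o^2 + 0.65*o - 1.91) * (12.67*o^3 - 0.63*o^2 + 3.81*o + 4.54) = -7.0952*o^5 + 8.5883*o^4 - 26.7428*o^3 + 1.1374*o^2 - 4.3261*o - 8.6714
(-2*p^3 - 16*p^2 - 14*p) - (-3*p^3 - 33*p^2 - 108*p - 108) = p^3 + 17*p^2 + 94*p + 108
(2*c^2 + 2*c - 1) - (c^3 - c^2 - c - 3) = -c^3 + 3*c^2 + 3*c + 2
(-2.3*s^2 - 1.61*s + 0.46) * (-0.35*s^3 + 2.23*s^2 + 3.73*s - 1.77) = 0.805*s^5 - 4.5655*s^4 - 12.3303*s^3 - 0.9085*s^2 + 4.5655*s - 0.8142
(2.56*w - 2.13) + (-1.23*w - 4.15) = 1.33*w - 6.28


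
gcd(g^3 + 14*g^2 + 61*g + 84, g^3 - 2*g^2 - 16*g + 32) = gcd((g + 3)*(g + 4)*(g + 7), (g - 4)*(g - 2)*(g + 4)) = g + 4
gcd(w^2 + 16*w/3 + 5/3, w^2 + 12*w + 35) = w + 5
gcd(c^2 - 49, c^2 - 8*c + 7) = c - 7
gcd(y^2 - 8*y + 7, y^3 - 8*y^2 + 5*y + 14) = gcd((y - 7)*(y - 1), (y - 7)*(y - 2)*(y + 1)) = y - 7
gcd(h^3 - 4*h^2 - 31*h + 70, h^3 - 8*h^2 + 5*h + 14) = h^2 - 9*h + 14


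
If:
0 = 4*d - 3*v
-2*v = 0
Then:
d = 0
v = 0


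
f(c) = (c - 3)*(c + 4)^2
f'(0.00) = -8.00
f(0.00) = -48.00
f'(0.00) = -8.00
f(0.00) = -48.00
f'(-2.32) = -15.05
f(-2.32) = -15.02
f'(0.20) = -5.88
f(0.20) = -49.39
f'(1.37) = 11.33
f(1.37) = -47.00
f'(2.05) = 25.11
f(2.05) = -34.77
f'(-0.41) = -11.60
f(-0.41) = -43.95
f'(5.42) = 134.33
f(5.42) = 214.74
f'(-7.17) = 74.53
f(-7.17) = -102.20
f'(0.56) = -1.46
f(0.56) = -50.74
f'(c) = (c - 3)*(2*c + 8) + (c + 4)^2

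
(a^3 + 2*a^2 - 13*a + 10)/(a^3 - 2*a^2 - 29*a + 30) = (a - 2)/(a - 6)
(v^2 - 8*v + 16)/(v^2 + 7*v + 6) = (v^2 - 8*v + 16)/(v^2 + 7*v + 6)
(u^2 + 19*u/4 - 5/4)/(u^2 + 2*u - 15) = (u - 1/4)/(u - 3)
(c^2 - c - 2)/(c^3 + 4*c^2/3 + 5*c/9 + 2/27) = 27*(c^2 - c - 2)/(27*c^3 + 36*c^2 + 15*c + 2)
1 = 1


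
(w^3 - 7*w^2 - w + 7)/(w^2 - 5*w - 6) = (w^2 - 8*w + 7)/(w - 6)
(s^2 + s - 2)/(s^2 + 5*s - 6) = (s + 2)/(s + 6)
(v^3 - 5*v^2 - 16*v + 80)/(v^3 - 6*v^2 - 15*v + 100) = (v - 4)/(v - 5)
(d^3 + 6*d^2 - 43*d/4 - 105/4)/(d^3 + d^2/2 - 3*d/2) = (2*d^2 + 9*d - 35)/(2*d*(d - 1))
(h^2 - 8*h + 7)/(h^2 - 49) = (h - 1)/(h + 7)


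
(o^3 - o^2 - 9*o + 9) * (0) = 0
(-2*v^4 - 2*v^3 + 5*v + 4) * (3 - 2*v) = 4*v^5 - 2*v^4 - 6*v^3 - 10*v^2 + 7*v + 12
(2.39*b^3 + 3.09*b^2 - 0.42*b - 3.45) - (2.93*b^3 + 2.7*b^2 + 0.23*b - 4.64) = -0.54*b^3 + 0.39*b^2 - 0.65*b + 1.19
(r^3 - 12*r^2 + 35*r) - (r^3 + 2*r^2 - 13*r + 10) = -14*r^2 + 48*r - 10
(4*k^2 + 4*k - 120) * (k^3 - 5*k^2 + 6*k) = 4*k^5 - 16*k^4 - 116*k^3 + 624*k^2 - 720*k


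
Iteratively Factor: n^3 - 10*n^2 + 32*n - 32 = (n - 2)*(n^2 - 8*n + 16) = (n - 4)*(n - 2)*(n - 4)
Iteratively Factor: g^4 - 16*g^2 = (g)*(g^3 - 16*g) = g*(g + 4)*(g^2 - 4*g) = g*(g - 4)*(g + 4)*(g)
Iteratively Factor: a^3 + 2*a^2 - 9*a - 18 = (a + 3)*(a^2 - a - 6) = (a + 2)*(a + 3)*(a - 3)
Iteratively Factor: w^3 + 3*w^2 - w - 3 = (w - 1)*(w^2 + 4*w + 3) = (w - 1)*(w + 3)*(w + 1)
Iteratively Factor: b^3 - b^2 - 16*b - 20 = (b - 5)*(b^2 + 4*b + 4) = (b - 5)*(b + 2)*(b + 2)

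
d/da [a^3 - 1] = 3*a^2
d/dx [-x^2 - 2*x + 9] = -2*x - 2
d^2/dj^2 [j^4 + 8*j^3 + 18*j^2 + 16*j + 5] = 12*j^2 + 48*j + 36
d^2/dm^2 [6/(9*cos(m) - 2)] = 54*(9*sin(m)^2 - 2*cos(m) + 9)/(9*cos(m) - 2)^3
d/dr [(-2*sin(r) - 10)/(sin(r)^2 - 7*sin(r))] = 2*(cos(r) + 10/tan(r) - 35*cos(r)/sin(r)^2)/(sin(r) - 7)^2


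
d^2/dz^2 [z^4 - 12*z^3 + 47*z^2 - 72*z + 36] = 12*z^2 - 72*z + 94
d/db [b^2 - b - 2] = 2*b - 1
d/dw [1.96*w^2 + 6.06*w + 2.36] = 3.92*w + 6.06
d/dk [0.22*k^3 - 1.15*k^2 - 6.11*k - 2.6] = 0.66*k^2 - 2.3*k - 6.11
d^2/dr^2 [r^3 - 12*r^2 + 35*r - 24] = 6*r - 24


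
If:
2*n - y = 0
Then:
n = y/2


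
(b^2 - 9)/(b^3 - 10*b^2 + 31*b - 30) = (b + 3)/(b^2 - 7*b + 10)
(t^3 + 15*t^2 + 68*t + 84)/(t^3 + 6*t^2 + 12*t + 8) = (t^2 + 13*t + 42)/(t^2 + 4*t + 4)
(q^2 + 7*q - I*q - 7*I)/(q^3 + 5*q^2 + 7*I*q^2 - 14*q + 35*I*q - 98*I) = (q - I)/(q^2 + q*(-2 + 7*I) - 14*I)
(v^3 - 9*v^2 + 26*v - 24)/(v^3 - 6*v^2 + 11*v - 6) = (v - 4)/(v - 1)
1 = 1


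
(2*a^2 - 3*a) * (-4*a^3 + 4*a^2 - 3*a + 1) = -8*a^5 + 20*a^4 - 18*a^3 + 11*a^2 - 3*a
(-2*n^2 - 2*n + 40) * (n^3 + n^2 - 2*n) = -2*n^5 - 4*n^4 + 42*n^3 + 44*n^2 - 80*n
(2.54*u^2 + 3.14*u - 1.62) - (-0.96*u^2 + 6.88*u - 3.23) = 3.5*u^2 - 3.74*u + 1.61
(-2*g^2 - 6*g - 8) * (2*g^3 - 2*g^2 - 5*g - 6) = -4*g^5 - 8*g^4 + 6*g^3 + 58*g^2 + 76*g + 48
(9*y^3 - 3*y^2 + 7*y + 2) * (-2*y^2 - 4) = -18*y^5 + 6*y^4 - 50*y^3 + 8*y^2 - 28*y - 8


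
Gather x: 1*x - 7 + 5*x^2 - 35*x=5*x^2 - 34*x - 7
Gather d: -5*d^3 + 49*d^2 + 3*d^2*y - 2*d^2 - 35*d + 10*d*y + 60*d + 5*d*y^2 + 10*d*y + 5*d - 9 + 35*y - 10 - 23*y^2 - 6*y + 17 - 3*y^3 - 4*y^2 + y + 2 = -5*d^3 + d^2*(3*y + 47) + d*(5*y^2 + 20*y + 30) - 3*y^3 - 27*y^2 + 30*y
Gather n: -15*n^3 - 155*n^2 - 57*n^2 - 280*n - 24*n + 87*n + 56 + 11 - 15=-15*n^3 - 212*n^2 - 217*n + 52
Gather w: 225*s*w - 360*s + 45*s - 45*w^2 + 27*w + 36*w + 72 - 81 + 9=-315*s - 45*w^2 + w*(225*s + 63)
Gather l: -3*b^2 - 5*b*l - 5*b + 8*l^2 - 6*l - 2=-3*b^2 - 5*b + 8*l^2 + l*(-5*b - 6) - 2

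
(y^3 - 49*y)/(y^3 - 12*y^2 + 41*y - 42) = y*(y + 7)/(y^2 - 5*y + 6)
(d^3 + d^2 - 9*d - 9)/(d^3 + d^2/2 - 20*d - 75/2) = 2*(d^2 - 2*d - 3)/(2*d^2 - 5*d - 25)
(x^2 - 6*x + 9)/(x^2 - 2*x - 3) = (x - 3)/(x + 1)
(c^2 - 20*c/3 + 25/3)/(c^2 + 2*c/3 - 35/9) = 3*(c - 5)/(3*c + 7)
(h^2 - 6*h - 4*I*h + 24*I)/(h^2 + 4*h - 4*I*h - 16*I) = (h - 6)/(h + 4)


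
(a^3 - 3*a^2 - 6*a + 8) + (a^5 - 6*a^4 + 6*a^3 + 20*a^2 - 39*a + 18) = a^5 - 6*a^4 + 7*a^3 + 17*a^2 - 45*a + 26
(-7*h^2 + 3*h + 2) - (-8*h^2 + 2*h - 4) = h^2 + h + 6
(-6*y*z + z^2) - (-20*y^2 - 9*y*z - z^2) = 20*y^2 + 3*y*z + 2*z^2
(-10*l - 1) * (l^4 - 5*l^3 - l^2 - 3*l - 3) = -10*l^5 + 49*l^4 + 15*l^3 + 31*l^2 + 33*l + 3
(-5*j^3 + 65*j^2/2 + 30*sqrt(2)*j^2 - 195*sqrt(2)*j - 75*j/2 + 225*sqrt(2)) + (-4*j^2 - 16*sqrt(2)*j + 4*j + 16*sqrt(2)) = -5*j^3 + 57*j^2/2 + 30*sqrt(2)*j^2 - 211*sqrt(2)*j - 67*j/2 + 241*sqrt(2)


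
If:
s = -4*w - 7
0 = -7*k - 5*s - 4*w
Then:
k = 16*w/7 + 5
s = -4*w - 7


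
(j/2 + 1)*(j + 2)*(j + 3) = j^3/2 + 7*j^2/2 + 8*j + 6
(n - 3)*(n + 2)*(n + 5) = n^3 + 4*n^2 - 11*n - 30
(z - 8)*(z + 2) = z^2 - 6*z - 16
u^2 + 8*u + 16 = (u + 4)^2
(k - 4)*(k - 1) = k^2 - 5*k + 4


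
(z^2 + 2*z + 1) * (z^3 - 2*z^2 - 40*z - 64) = z^5 - 43*z^3 - 146*z^2 - 168*z - 64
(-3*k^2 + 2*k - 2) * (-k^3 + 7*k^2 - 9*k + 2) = 3*k^5 - 23*k^4 + 43*k^3 - 38*k^2 + 22*k - 4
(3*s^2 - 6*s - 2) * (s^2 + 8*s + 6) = 3*s^4 + 18*s^3 - 32*s^2 - 52*s - 12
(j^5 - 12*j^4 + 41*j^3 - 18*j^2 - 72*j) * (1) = j^5 - 12*j^4 + 41*j^3 - 18*j^2 - 72*j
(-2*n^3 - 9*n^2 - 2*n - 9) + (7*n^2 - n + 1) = -2*n^3 - 2*n^2 - 3*n - 8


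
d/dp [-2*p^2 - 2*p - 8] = -4*p - 2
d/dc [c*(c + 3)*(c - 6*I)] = 3*c^2 + c*(6 - 12*I) - 18*I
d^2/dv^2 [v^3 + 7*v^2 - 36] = 6*v + 14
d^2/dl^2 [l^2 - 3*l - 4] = 2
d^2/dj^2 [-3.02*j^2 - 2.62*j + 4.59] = -6.04000000000000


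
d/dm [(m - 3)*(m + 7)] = 2*m + 4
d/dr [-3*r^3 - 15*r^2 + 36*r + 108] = -9*r^2 - 30*r + 36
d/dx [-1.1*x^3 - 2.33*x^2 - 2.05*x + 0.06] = -3.3*x^2 - 4.66*x - 2.05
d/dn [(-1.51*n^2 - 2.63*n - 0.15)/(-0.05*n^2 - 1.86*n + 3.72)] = (2.6771*n^2 - 11.2494*n - 10.0626)/(0.0025*n^4 + 0.186*n^3 + 3.0876*n^2 - 13.8384*n + 13.8384)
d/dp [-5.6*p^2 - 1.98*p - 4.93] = -11.2*p - 1.98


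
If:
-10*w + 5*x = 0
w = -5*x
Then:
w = 0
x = 0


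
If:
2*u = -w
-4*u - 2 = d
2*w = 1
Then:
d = -1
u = -1/4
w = 1/2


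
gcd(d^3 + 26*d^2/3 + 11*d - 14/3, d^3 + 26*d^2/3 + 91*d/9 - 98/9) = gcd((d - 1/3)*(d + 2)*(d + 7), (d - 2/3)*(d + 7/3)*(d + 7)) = d + 7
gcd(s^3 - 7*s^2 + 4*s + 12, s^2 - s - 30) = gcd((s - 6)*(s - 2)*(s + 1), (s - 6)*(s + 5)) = s - 6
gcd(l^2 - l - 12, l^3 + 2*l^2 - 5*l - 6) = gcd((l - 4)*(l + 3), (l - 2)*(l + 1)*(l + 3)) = l + 3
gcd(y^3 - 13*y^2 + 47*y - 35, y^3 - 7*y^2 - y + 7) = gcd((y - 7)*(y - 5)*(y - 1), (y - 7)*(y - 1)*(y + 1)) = y^2 - 8*y + 7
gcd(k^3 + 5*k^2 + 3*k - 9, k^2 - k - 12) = k + 3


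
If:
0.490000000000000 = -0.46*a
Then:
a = -1.07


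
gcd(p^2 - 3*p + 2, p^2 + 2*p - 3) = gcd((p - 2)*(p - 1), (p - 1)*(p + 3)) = p - 1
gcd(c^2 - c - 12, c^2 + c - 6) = c + 3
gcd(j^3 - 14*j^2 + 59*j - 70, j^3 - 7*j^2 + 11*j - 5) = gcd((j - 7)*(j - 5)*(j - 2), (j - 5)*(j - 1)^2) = j - 5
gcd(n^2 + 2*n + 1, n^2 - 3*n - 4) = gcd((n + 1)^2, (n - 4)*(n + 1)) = n + 1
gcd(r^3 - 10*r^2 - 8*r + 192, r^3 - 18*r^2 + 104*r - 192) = r^2 - 14*r + 48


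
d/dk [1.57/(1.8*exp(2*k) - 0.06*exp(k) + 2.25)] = (0.0942 - 5.652*exp(k))*exp(k)/(1.8*exp(2*k) - 0.06*exp(k) + 2.25)^2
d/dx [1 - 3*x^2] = -6*x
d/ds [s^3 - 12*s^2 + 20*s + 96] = 3*s^2 - 24*s + 20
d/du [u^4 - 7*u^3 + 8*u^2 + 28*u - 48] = 4*u^3 - 21*u^2 + 16*u + 28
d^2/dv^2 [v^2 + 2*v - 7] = 2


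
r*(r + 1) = r^2 + r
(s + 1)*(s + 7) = s^2 + 8*s + 7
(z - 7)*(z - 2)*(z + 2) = z^3 - 7*z^2 - 4*z + 28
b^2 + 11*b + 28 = (b + 4)*(b + 7)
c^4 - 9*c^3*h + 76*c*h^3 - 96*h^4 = (c - 8*h)*(c - 2*h)^2*(c + 3*h)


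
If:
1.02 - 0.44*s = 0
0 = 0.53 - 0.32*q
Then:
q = 1.66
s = 2.32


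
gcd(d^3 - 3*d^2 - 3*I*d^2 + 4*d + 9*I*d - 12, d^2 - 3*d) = d - 3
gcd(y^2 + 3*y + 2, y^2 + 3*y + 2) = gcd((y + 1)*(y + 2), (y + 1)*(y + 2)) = y^2 + 3*y + 2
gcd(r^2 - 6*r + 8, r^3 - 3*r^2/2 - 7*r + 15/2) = 1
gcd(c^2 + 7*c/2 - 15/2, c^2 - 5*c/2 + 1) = 1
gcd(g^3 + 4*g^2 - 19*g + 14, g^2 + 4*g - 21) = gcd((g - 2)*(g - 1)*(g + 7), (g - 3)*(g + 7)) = g + 7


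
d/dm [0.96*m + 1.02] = 0.960000000000000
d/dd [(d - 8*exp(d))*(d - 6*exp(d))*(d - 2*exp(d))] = -16*d^2*exp(d) + 3*d^2 + 152*d*exp(2*d) - 32*d*exp(d) - 288*exp(3*d) + 76*exp(2*d)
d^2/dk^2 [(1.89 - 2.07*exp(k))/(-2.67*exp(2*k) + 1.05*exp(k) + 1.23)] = (14.756823*exp(4*k) - 48.091239*exp(3*k) + 56.684367*exp(2*k) - 29.584926*exp(k) + 5.572638)*exp(k)/(19.034163*exp(6*k) - 22.456035*exp(5*k) - 17.474616*exp(4*k) + 19.532205*exp(3*k) + 8.050104*exp(2*k) - 4.765635*exp(k) - 1.860867)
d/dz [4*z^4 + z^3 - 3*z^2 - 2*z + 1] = 16*z^3 + 3*z^2 - 6*z - 2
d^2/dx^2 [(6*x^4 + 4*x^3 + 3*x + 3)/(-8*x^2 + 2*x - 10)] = 2*(-48*x^6 + 36*x^5 - 189*x^4 + 134*x^3 - 492*x^2 - 42*x + 21)/(64*x^6 - 48*x^5 + 252*x^4 - 121*x^3 + 315*x^2 - 75*x + 125)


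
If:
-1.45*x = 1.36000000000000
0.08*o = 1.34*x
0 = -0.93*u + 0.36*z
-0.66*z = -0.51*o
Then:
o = -15.71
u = -4.70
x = -0.94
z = -12.14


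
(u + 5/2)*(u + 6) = u^2 + 17*u/2 + 15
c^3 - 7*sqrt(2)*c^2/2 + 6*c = c*(c - 2*sqrt(2))*(c - 3*sqrt(2)/2)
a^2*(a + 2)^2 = a^4 + 4*a^3 + 4*a^2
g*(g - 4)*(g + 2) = g^3 - 2*g^2 - 8*g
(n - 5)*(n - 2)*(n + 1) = n^3 - 6*n^2 + 3*n + 10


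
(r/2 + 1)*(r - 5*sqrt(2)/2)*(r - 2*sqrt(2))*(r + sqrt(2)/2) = r^4/2 - 2*sqrt(2)*r^3 + r^3 - 4*sqrt(2)*r^2 + 11*r^2/4 + 5*sqrt(2)*r/2 + 11*r/2 + 5*sqrt(2)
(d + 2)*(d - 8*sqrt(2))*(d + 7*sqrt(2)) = d^3 - sqrt(2)*d^2 + 2*d^2 - 112*d - 2*sqrt(2)*d - 224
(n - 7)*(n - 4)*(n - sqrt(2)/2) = n^3 - 11*n^2 - sqrt(2)*n^2/2 + 11*sqrt(2)*n/2 + 28*n - 14*sqrt(2)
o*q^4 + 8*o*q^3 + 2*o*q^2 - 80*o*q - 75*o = (q - 3)*(q + 5)^2*(o*q + o)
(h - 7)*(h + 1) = h^2 - 6*h - 7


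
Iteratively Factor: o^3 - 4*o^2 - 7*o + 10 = (o + 2)*(o^2 - 6*o + 5) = (o - 5)*(o + 2)*(o - 1)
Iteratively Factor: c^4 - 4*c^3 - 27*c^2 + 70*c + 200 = (c + 4)*(c^3 - 8*c^2 + 5*c + 50) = (c - 5)*(c + 4)*(c^2 - 3*c - 10) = (c - 5)^2*(c + 4)*(c + 2)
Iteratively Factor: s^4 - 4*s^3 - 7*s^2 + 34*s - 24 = (s - 1)*(s^3 - 3*s^2 - 10*s + 24) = (s - 2)*(s - 1)*(s^2 - s - 12) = (s - 2)*(s - 1)*(s + 3)*(s - 4)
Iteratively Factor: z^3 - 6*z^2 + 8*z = (z - 2)*(z^2 - 4*z) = (z - 4)*(z - 2)*(z)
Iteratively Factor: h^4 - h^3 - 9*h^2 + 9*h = (h + 3)*(h^3 - 4*h^2 + 3*h) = (h - 1)*(h + 3)*(h^2 - 3*h) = h*(h - 1)*(h + 3)*(h - 3)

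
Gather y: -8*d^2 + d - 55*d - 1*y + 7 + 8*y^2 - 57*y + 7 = -8*d^2 - 54*d + 8*y^2 - 58*y + 14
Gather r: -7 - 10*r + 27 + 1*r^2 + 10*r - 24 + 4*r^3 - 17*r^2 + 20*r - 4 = 4*r^3 - 16*r^2 + 20*r - 8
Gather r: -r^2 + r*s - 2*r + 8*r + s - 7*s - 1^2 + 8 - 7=-r^2 + r*(s + 6) - 6*s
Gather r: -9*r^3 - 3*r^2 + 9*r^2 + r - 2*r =-9*r^3 + 6*r^2 - r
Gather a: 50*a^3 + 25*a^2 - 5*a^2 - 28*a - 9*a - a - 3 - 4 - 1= 50*a^3 + 20*a^2 - 38*a - 8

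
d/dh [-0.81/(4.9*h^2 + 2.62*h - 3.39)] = (7.938*h + 2.1222)/(4.9*h^2 + 2.62*h - 3.39)^2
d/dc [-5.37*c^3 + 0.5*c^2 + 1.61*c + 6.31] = -16.11*c^2 + 1.0*c + 1.61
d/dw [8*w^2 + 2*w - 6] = 16*w + 2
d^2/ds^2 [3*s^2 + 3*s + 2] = 6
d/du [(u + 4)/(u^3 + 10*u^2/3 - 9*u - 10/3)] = 6*(-3*u^3 - 23*u^2 - 40*u + 49)/(9*u^6 + 60*u^5 - 62*u^4 - 600*u^3 + 529*u^2 + 540*u + 100)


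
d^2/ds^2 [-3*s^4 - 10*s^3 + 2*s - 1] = 12*s*(-3*s - 5)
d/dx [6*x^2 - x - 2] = 12*x - 1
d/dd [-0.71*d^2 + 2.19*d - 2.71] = 2.19 - 1.42*d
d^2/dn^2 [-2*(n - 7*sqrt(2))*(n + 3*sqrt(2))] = -4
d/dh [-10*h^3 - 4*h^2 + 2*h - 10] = -30*h^2 - 8*h + 2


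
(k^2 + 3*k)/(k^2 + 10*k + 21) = k/(k + 7)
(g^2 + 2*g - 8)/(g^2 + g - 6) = (g + 4)/(g + 3)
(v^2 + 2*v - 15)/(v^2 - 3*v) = (v + 5)/v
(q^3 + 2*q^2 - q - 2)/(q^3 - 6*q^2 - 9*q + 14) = (q + 1)/(q - 7)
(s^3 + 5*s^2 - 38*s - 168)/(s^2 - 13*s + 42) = (s^2 + 11*s + 28)/(s - 7)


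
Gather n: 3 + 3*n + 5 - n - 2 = 2*n + 6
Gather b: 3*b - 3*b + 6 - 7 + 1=0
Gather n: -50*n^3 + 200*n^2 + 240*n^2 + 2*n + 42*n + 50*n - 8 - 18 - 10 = -50*n^3 + 440*n^2 + 94*n - 36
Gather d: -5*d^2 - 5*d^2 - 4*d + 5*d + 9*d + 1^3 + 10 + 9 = -10*d^2 + 10*d + 20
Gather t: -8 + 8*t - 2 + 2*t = 10*t - 10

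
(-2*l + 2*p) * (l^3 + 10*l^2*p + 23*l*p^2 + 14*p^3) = -2*l^4 - 18*l^3*p - 26*l^2*p^2 + 18*l*p^3 + 28*p^4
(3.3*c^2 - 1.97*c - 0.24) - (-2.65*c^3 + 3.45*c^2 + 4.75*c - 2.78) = 2.65*c^3 - 0.15*c^2 - 6.72*c + 2.54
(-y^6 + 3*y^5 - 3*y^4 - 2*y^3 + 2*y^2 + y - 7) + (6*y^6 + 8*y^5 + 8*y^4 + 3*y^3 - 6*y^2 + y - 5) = 5*y^6 + 11*y^5 + 5*y^4 + y^3 - 4*y^2 + 2*y - 12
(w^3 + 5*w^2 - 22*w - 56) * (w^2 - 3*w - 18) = w^5 + 2*w^4 - 55*w^3 - 80*w^2 + 564*w + 1008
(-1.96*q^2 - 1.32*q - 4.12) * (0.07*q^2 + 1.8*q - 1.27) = -0.1372*q^4 - 3.6204*q^3 - 0.175200000000001*q^2 - 5.7396*q + 5.2324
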